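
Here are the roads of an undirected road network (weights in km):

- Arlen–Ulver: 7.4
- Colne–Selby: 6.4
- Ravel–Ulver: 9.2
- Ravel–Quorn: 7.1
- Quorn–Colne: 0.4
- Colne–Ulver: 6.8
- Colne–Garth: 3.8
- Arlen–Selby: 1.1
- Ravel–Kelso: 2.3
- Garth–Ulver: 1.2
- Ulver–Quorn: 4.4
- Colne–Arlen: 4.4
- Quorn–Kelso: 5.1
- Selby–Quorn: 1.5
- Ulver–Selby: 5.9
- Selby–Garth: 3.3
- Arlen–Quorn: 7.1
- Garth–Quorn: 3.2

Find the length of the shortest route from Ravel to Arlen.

Shortest distances from Ravel:
Ravel: 0
Kelso: 2.3  (via Ravel)
Quorn: 7.1  (via Ravel)
Colne: 7.5  (via Quorn)
Selby: 8.6  (via Quorn)
Ulver: 9.2  (via Ravel)
Arlen: 9.7  (via Selby)
Shortest route: Ravel → Quorn → Selby → Arlen = 9.7 km.

9.7 km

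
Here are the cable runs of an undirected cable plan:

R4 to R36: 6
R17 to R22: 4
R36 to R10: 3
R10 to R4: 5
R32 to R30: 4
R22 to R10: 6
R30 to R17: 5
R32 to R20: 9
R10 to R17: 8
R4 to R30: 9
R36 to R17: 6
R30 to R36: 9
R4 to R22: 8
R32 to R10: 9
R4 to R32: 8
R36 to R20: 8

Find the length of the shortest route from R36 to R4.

Running Dijkstra from R36:
R36: 0
R10: 3  (via R36)
R17: 6  (via R36)
R4: 6  (via R36)
Shortest route: R36–R4 = 6.

6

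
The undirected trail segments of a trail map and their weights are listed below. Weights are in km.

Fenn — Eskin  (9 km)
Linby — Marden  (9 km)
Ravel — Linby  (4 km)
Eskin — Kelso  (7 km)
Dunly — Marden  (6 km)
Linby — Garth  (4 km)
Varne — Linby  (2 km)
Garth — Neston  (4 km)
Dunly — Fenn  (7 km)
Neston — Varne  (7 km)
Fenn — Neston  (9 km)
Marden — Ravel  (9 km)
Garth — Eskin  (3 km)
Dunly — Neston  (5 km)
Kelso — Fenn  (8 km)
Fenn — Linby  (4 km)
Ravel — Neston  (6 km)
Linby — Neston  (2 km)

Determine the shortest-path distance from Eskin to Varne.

Shortest distances from Eskin:
Eskin: 0
Garth: 3  (via Eskin)
Kelso: 7  (via Eskin)
Linby: 7  (via Garth)
Neston: 7  (via Garth)
Fenn: 9  (via Eskin)
Varne: 9  (via Linby)
Shortest route: Eskin–Garth–Linby–Varne = 9 km.

9 km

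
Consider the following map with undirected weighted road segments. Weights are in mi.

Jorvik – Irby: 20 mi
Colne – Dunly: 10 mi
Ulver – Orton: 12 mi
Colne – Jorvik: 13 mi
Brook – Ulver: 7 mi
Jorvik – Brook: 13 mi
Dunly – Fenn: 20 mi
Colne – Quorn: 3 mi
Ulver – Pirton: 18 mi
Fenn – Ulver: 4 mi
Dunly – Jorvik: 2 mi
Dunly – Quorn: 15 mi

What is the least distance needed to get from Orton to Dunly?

Candidate routes:
Orton → Ulver → Brook → Jorvik → Dunly: 12+7+13+2 = 34
Orton → Ulver → Fenn → Dunly: 12+4+20 = 36
Cheapest is Orton → Ulver → Brook → Jorvik → Dunly at 34 mi.

34 mi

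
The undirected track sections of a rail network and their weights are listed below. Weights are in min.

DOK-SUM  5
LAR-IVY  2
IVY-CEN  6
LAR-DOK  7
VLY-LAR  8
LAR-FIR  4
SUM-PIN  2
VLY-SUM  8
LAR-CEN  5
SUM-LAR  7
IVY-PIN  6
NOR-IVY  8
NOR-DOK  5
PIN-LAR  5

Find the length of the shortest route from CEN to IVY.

6 min

Compare a few routes:
CEN → LAR → IVY: 5+2 = 7
CEN → IVY: 6 = 6
The minimum is 6 min via CEN → IVY.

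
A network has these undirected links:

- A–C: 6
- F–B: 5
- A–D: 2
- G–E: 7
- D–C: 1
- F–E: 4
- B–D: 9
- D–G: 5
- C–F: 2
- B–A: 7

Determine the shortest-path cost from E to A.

Running Dijkstra from E:
E: 0
F: 4  (via E)
C: 6  (via F)
D: 7  (via C)
G: 7  (via E)
A: 9  (via D)
Shortest route: E → F → C → D → A = 9.

9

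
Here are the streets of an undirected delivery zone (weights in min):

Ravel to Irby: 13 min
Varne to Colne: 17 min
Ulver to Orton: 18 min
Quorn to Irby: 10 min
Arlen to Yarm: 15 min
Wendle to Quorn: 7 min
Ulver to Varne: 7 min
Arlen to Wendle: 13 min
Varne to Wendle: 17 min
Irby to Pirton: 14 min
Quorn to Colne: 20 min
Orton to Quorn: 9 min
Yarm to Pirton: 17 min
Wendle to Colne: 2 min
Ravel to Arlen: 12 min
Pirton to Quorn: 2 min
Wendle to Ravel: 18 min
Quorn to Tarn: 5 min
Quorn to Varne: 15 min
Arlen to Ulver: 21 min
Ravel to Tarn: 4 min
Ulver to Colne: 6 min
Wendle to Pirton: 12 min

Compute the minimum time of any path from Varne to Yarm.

Shortest distances from Varne:
Varne: 0
Ulver: 7  (via Varne)
Colne: 13  (via Ulver)
Wendle: 15  (via Colne)
Quorn: 15  (via Varne)
Pirton: 17  (via Quorn)
Tarn: 20  (via Quorn)
Orton: 24  (via Quorn)
Ravel: 24  (via Tarn)
Irby: 25  (via Quorn)
Arlen: 28  (via Ulver)
Yarm: 34  (via Pirton)
Shortest route: Varne → Quorn → Pirton → Yarm = 34 min.

34 min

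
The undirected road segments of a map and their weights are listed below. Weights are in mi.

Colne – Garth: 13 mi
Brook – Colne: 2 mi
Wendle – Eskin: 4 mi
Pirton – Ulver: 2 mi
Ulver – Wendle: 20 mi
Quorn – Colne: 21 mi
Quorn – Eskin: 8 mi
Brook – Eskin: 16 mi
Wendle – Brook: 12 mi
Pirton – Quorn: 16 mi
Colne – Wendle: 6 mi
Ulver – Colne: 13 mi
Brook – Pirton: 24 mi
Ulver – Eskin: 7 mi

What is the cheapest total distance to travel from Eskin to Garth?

23 mi

Running Dijkstra from Eskin:
Eskin: 0
Wendle: 4  (via Eskin)
Ulver: 7  (via Eskin)
Quorn: 8  (via Eskin)
Pirton: 9  (via Ulver)
Colne: 10  (via Wendle)
Brook: 12  (via Colne)
Garth: 23  (via Colne)
Shortest route: Eskin–Wendle–Colne–Garth = 23 mi.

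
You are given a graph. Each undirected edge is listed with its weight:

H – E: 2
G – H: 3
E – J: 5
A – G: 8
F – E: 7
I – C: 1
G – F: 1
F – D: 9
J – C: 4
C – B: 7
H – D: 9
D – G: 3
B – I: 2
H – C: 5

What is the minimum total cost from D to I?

Shortest distances from D:
D: 0
G: 3  (via D)
F: 4  (via G)
H: 6  (via G)
E: 8  (via H)
A: 11  (via G)
C: 11  (via H)
I: 12  (via C)
Shortest route: D–G–H–C–I = 12.

12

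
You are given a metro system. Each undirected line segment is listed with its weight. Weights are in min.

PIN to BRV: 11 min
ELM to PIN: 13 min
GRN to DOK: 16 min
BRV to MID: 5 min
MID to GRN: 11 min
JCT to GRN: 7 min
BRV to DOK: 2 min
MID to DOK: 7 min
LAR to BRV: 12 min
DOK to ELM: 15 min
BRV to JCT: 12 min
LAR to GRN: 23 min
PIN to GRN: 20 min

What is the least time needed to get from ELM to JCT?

29 min

Running Dijkstra from ELM:
ELM: 0
PIN: 13  (via ELM)
DOK: 15  (via ELM)
BRV: 17  (via DOK)
MID: 22  (via DOK)
LAR: 29  (via BRV)
JCT: 29  (via BRV)
Shortest route: ELM–DOK–BRV–JCT = 29 min.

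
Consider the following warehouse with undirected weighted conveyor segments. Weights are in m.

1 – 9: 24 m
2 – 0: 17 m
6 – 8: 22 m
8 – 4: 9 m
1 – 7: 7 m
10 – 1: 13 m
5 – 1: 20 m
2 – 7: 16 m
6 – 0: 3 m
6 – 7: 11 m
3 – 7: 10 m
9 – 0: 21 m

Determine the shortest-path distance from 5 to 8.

Candidate routes:
5 - 1 - 7 - 6 - 8: 20+7+11+22 = 60
5 - 1 - 7 - 2 - 0 - 6 - 8: 20+7+16+17+3+22 = 85
5 - 1 - 9 - 0 - 2 - 7 - 6 - 8: 20+24+21+17+16+11+22 = 131
5 - 1 - 9 - 0 - 6 - 8: 20+24+21+3+22 = 90
The minimum is 60 m via 5 - 1 - 7 - 6 - 8.

60 m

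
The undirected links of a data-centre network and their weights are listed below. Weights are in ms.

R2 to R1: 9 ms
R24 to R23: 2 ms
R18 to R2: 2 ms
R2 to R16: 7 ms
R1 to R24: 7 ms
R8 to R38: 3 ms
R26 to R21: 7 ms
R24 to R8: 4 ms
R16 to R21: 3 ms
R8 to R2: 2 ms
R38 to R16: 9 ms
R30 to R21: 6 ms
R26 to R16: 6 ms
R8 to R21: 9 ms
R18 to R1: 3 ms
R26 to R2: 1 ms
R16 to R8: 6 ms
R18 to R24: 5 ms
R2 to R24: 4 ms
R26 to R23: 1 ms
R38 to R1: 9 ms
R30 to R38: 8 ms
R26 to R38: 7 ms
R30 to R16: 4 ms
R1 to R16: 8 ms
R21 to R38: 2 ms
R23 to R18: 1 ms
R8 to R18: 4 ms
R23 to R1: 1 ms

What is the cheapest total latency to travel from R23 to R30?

Compare a few routes:
R23–R1–R16–R30: 1+8+4 = 13
R23–R26–R16–R30: 1+6+4 = 11
R23–R26–R2–R16–R30: 1+1+7+4 = 13
The minimum is 11 ms via R23–R26–R16–R30.

11 ms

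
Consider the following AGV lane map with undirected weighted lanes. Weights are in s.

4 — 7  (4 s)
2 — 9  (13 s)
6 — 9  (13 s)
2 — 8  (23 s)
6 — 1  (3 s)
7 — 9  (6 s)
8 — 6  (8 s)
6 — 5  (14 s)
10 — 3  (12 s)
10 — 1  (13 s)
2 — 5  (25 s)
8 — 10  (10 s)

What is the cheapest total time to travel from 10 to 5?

30 s

Shortest distances from 10:
10: 0
8: 10  (via 10)
3: 12  (via 10)
1: 13  (via 10)
6: 16  (via 1)
9: 29  (via 6)
5: 30  (via 6)
Shortest route: 10 → 1 → 6 → 5 = 30 s.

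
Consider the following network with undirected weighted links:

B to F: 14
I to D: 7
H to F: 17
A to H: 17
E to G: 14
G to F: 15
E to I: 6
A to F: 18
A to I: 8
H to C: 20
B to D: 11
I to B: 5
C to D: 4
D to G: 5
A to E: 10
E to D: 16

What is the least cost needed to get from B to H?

30

Shortest distances from B:
B: 0
I: 5  (via B)
D: 11  (via B)
E: 11  (via I)
A: 13  (via I)
F: 14  (via B)
C: 15  (via D)
G: 16  (via D)
H: 30  (via A)
Shortest route: B → I → A → H = 30.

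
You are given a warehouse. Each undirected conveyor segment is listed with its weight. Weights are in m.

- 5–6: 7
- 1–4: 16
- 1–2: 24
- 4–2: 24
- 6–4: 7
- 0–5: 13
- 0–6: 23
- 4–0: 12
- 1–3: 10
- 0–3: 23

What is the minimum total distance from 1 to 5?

30 m

Settle nodes by increasing distance from 1:
1: 0
3: 10  (via 1)
4: 16  (via 1)
6: 23  (via 4)
2: 24  (via 1)
0: 28  (via 4)
5: 30  (via 6)
Shortest route: 1–4–6–5 = 30 m.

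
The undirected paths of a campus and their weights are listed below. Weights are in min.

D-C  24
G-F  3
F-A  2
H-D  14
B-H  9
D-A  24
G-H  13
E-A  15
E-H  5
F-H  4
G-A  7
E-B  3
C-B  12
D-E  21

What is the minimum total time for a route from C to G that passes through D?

Best C to D: C → D costing 24
Shortest D→G: D → H → F → G = 21
Total via D: 24 + 21 = 45 min.

45 min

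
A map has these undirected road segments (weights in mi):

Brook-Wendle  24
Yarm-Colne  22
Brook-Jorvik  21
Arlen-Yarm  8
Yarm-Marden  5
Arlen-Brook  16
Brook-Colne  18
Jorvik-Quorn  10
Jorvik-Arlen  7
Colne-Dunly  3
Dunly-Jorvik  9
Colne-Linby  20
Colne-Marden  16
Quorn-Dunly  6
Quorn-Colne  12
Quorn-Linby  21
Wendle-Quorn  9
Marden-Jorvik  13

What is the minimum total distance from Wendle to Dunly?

Candidate routes:
Wendle - Quorn - Jorvik - Dunly: 9+10+9 = 28
Wendle - Quorn - Dunly: 9+6 = 15
Wendle - Quorn - Colne - Dunly: 9+12+3 = 24
Cheapest is Wendle - Quorn - Dunly at 15 mi.

15 mi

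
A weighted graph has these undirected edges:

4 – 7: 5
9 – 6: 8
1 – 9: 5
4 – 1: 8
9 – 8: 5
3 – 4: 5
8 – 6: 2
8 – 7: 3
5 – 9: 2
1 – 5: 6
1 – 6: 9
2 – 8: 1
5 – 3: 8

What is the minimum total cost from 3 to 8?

Shortest distances from 3:
3: 0
4: 5  (via 3)
5: 8  (via 3)
7: 10  (via 4)
9: 10  (via 5)
1: 13  (via 4)
8: 13  (via 7)
Shortest route: 3 → 4 → 7 → 8 = 13.

13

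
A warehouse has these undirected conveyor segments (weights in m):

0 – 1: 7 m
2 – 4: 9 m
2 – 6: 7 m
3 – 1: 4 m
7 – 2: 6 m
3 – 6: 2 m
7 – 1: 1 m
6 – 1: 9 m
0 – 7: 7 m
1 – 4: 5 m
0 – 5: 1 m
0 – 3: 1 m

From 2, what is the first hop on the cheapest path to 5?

6

Candidate routes:
2 → 6 → 3 → 0 → 5: 7+2+1+1 = 11
2 → 7 → 0 → 5: 6+7+1 = 14
2 → 7 → 1 → 3 → 0 → 5: 6+1+4+1+1 = 13
The minimum is 11 m via 2 → 6 → 3 → 0 → 5.
So from 2 the first move is to 6.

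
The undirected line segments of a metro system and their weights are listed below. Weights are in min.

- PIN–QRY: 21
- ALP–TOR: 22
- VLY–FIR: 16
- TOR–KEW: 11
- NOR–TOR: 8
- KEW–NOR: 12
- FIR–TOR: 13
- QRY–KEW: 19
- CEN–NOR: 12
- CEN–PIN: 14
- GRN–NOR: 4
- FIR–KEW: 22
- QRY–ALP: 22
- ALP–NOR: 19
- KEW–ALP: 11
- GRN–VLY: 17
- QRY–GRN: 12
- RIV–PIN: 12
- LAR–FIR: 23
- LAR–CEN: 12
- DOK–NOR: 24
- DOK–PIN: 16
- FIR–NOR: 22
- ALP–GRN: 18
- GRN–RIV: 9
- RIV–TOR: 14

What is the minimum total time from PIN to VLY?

Shortest distances from PIN:
PIN: 0
RIV: 12  (via PIN)
CEN: 14  (via PIN)
DOK: 16  (via PIN)
QRY: 21  (via PIN)
GRN: 21  (via RIV)
NOR: 25  (via GRN)
TOR: 26  (via RIV)
LAR: 26  (via CEN)
KEW: 37  (via NOR)
VLY: 38  (via GRN)
Shortest route: PIN → RIV → GRN → VLY = 38 min.

38 min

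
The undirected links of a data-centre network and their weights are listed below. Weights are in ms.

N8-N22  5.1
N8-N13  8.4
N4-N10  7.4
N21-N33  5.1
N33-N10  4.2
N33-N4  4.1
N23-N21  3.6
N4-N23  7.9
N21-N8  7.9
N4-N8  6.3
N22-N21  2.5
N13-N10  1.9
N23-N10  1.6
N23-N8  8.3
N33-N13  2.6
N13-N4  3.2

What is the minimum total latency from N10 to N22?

Settle nodes by increasing distance from N10:
N10: 0
N23: 1.6  (via N10)
N13: 1.9  (via N10)
N33: 4.2  (via N10)
N4: 5.1  (via N13)
N21: 5.2  (via N23)
N22: 7.7  (via N21)
Shortest route: N10–N23–N21–N22 = 7.7 ms.

7.7 ms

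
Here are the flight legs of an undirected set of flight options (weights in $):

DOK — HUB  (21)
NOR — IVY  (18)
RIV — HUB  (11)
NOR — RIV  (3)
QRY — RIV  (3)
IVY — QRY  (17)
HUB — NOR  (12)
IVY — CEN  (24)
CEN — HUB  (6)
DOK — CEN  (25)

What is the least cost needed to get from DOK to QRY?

$35

Compare a few routes:
DOK - HUB - RIV - QRY: 21+11+3 = 35
DOK - HUB - NOR - RIV - QRY: 21+12+3+3 = 39
DOK - CEN - HUB - RIV - QRY: 25+6+11+3 = 45
Cheapest is DOK - HUB - RIV - QRY at $35.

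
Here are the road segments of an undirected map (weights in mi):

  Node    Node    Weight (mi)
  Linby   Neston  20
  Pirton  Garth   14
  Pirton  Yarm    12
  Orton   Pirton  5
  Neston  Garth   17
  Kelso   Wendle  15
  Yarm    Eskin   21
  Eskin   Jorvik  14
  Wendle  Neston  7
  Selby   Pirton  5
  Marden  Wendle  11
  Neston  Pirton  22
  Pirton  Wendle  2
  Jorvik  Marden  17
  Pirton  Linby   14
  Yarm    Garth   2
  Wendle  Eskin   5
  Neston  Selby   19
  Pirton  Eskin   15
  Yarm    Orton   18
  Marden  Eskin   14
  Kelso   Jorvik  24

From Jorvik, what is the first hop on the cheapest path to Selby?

Eskin

Candidate routes:
Jorvik–Eskin–Pirton–Selby: 14+15+5 = 34
Jorvik–Eskin–Wendle–Pirton–Selby: 14+5+2+5 = 26
The minimum is 26 mi via Jorvik–Eskin–Wendle–Pirton–Selby.
So from Jorvik the first move is to Eskin.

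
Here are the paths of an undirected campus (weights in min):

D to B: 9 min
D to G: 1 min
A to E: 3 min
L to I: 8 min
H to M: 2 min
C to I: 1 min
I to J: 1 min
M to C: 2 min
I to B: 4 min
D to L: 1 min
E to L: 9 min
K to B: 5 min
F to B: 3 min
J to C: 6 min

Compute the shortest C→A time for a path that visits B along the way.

27 min

Shortest C→B: C → I → B = 5
Best B to A: B → D → L → E → A costing 22
Total via B: 5 + 22 = 27 min.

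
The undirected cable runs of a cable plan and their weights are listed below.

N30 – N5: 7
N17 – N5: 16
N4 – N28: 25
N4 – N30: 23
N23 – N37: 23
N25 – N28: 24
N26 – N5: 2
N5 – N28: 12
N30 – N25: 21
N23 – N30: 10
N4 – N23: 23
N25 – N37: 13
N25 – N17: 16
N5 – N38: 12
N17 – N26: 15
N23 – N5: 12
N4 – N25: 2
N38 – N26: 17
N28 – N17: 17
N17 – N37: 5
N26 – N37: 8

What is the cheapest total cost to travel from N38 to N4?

37

Shortest distances from N38:
N38: 0
N5: 12  (via N38)
N26: 14  (via N5)
N30: 19  (via N5)
N37: 22  (via N26)
N28: 24  (via N5)
N23: 24  (via N5)
N17: 27  (via N37)
N25: 35  (via N37)
N4: 37  (via N25)
Shortest route: N38–N5–N26–N37–N25–N4 = 37.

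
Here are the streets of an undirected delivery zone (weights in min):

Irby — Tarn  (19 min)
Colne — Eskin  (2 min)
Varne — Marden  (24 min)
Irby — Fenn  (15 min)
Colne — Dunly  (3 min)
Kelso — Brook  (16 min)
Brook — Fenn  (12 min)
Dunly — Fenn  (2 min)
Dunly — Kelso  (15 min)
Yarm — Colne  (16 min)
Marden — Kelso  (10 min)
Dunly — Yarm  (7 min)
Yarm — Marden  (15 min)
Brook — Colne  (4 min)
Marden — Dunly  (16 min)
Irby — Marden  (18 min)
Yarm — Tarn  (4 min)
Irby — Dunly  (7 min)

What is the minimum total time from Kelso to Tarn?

Compare a few routes:
Kelso - Dunly - Yarm - Tarn: 15+7+4 = 26
Kelso - Marden - Yarm - Tarn: 10+15+4 = 29
Cheapest is Kelso - Dunly - Yarm - Tarn at 26 min.

26 min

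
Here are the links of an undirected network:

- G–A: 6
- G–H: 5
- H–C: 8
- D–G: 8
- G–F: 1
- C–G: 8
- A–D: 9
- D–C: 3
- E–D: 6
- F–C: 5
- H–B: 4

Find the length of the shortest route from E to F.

14

Candidate routes:
E → D → G → F: 6+8+1 = 15
E → D → C → F: 6+3+5 = 14
Cheapest is E → D → C → F at 14.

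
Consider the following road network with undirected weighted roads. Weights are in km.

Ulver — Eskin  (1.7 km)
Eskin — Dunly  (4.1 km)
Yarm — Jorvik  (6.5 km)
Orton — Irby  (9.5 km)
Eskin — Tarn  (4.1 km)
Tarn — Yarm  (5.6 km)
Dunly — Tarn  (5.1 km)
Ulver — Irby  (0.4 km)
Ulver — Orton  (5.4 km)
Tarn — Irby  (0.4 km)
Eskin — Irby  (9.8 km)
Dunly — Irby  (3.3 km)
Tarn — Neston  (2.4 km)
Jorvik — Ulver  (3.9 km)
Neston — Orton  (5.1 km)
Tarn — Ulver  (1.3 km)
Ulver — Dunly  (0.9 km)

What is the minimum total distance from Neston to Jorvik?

Candidate routes:
Neston - Tarn - Irby - Ulver - Jorvik: 2.4+0.4+0.4+3.9 = 7.1
Neston - Tarn - Ulver - Jorvik: 2.4+1.3+3.9 = 7.6
The minimum is 7.1 km via Neston - Tarn - Irby - Ulver - Jorvik.

7.1 km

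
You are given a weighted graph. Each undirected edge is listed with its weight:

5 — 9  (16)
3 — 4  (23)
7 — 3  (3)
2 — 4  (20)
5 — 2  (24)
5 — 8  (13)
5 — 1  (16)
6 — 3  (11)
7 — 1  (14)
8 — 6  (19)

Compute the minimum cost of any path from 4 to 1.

40

Running Dijkstra from 4:
4: 0
2: 20  (via 4)
3: 23  (via 4)
7: 26  (via 3)
6: 34  (via 3)
1: 40  (via 7)
Shortest route: 4–3–7–1 = 40.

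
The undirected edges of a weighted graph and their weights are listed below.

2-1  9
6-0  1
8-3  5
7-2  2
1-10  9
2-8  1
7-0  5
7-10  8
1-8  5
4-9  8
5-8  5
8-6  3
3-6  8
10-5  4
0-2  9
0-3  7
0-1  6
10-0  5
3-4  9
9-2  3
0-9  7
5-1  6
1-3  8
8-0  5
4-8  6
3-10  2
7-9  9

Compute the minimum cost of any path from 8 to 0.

4

Running Dijkstra from 8:
8: 0
2: 1  (via 8)
6: 3  (via 8)
7: 3  (via 2)
0: 4  (via 6)
Shortest route: 8 → 6 → 0 = 4.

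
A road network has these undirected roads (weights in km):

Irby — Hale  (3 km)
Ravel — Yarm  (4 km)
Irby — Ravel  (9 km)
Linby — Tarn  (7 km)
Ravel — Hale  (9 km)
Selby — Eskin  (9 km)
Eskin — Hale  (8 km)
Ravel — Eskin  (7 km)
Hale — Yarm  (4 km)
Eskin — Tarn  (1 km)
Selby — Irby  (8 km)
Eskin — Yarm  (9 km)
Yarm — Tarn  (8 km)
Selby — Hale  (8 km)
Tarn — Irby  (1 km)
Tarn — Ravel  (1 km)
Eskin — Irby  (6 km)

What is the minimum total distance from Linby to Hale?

11 km

Settle nodes by increasing distance from Linby:
Linby: 0
Tarn: 7  (via Linby)
Ravel: 8  (via Tarn)
Irby: 8  (via Tarn)
Eskin: 8  (via Tarn)
Hale: 11  (via Irby)
Shortest route: Linby → Tarn → Irby → Hale = 11 km.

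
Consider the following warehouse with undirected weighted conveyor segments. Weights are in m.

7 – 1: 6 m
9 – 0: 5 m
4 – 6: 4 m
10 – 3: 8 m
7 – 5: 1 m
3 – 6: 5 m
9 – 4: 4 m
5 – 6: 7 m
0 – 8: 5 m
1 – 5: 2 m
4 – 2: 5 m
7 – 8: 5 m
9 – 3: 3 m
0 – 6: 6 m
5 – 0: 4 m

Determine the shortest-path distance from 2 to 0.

14 m

Compare a few routes:
2–4–9–0: 5+4+5 = 14
2–4–6–0: 5+4+6 = 15
The minimum is 14 m via 2–4–9–0.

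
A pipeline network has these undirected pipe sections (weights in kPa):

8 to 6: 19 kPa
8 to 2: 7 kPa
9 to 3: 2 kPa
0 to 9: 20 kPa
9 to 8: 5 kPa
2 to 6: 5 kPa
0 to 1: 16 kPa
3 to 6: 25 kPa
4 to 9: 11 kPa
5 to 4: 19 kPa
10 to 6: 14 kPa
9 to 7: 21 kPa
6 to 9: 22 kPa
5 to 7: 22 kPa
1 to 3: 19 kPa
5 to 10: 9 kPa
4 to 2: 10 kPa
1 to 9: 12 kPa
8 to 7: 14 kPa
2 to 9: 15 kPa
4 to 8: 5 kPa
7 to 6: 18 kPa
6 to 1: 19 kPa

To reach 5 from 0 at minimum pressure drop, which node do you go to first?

Enumerating some paths:
0 - 9 - 8 - 4 - 5: 20+5+5+19 = 49
0 - 9 - 4 - 5: 20+11+19 = 50
Cheapest is 0 - 9 - 8 - 4 - 5 at 49 kPa.
So from 0 the first move is to 9.

9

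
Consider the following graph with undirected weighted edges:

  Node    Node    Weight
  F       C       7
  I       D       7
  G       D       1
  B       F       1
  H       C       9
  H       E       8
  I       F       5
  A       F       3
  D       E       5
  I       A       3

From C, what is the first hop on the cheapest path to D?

Compare a few routes:
C–F–A–I–D: 7+3+3+7 = 20
C–F–I–D: 7+5+7 = 19
C–H–E–D: 9+8+5 = 22
The minimum is 19 via C–F–I–D.
So from C the first move is to F.

F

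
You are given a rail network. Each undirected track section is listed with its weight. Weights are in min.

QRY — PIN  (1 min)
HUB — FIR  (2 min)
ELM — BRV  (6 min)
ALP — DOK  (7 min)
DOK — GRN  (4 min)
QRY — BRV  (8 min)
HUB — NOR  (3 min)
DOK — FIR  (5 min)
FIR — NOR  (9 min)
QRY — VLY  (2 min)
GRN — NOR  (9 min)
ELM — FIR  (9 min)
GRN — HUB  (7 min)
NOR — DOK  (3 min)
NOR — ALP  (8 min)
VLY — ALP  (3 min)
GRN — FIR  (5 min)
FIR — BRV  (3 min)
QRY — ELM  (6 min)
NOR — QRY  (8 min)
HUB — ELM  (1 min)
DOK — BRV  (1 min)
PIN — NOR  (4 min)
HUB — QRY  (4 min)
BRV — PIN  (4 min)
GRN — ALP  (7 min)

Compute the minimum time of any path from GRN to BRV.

Compare a few routes:
GRN → FIR → BRV: 5+3 = 8
GRN → FIR → DOK → BRV: 5+5+1 = 11
GRN → HUB → FIR → BRV: 7+2+3 = 12
GRN → DOK → BRV: 4+1 = 5
The minimum is 5 min via GRN → DOK → BRV.

5 min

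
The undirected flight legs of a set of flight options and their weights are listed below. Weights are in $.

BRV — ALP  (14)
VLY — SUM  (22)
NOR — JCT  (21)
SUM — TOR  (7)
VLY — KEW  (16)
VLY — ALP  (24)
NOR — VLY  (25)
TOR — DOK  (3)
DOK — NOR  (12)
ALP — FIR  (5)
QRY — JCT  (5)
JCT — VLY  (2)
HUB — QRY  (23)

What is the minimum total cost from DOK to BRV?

$70

Candidate routes:
DOK → TOR → SUM → VLY → ALP → BRV: 3+7+22+24+14 = 70
DOK → NOR → JCT → VLY → ALP → BRV: 12+21+2+24+14 = 73
DOK → NOR → VLY → ALP → BRV: 12+25+24+14 = 75
The minimum is $70 via DOK → TOR → SUM → VLY → ALP → BRV.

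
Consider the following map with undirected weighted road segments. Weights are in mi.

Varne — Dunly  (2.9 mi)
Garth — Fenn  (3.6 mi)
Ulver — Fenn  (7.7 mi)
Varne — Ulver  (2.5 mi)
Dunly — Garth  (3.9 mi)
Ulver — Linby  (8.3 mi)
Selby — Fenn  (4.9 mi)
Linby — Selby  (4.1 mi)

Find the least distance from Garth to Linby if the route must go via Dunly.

17.6 mi

Best Garth to Dunly: Garth → Dunly costing 3.9
Best Dunly to Linby: Dunly → Varne → Ulver → Linby costing 13.7
Total via Dunly: 3.9 + 13.7 = 17.6 mi.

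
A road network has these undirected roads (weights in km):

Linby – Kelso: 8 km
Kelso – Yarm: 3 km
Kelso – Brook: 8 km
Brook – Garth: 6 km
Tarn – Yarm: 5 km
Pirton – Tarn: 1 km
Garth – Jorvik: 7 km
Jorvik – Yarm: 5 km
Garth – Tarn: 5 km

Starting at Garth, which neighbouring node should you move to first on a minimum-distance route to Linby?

Tarn

Candidate routes:
Garth - Tarn - Yarm - Kelso - Linby: 5+5+3+8 = 21
Garth - Brook - Kelso - Linby: 6+8+8 = 22
Garth - Jorvik - Yarm - Kelso - Linby: 7+5+3+8 = 23
Cheapest is Garth - Tarn - Yarm - Kelso - Linby at 21 km.
So from Garth the first move is to Tarn.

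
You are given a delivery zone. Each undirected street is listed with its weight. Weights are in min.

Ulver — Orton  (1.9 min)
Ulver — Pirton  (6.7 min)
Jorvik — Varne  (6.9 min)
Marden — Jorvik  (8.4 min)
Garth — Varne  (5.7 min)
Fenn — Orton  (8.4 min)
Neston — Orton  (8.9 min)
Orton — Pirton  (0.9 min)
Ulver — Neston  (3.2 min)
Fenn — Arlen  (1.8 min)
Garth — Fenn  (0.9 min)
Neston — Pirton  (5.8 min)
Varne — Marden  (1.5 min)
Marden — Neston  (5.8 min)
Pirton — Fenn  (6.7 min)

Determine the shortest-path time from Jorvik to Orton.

19.3 min

Running Dijkstra from Jorvik:
Jorvik: 0
Varne: 6.9  (via Jorvik)
Marden: 8.4  (via Jorvik)
Garth: 12.6  (via Varne)
Fenn: 13.5  (via Garth)
Neston: 14.2  (via Marden)
Arlen: 15.3  (via Fenn)
Ulver: 17.4  (via Neston)
Orton: 19.3  (via Ulver)
Shortest route: Jorvik → Marden → Neston → Ulver → Orton = 19.3 min.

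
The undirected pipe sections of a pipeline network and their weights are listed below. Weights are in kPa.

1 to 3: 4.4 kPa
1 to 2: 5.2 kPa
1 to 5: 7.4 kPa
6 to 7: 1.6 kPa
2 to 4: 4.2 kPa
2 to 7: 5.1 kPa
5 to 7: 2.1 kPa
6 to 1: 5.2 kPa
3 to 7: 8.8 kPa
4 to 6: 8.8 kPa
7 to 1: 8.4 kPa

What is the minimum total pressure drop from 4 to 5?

Enumerating some paths:
4 - 2 - 7 - 5: 4.2+5.1+2.1 = 11.4
4 - 6 - 7 - 5: 8.8+1.6+2.1 = 12.5
The minimum is 11.4 kPa via 4 - 2 - 7 - 5.

11.4 kPa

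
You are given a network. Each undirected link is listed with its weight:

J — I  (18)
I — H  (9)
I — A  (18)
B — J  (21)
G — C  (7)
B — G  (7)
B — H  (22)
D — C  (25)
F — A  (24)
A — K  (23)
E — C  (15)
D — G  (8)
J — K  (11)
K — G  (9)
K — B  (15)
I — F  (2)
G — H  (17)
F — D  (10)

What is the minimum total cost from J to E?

Compare a few routes:
J → K → B → G → C → E: 11+15+7+7+15 = 55
J → I → F → D → G → C → E: 18+2+10+8+7+15 = 60
J → K → G → C → E: 11+9+7+15 = 42
J → B → G → C → E: 21+7+7+15 = 50
The minimum is 42 via J → K → G → C → E.

42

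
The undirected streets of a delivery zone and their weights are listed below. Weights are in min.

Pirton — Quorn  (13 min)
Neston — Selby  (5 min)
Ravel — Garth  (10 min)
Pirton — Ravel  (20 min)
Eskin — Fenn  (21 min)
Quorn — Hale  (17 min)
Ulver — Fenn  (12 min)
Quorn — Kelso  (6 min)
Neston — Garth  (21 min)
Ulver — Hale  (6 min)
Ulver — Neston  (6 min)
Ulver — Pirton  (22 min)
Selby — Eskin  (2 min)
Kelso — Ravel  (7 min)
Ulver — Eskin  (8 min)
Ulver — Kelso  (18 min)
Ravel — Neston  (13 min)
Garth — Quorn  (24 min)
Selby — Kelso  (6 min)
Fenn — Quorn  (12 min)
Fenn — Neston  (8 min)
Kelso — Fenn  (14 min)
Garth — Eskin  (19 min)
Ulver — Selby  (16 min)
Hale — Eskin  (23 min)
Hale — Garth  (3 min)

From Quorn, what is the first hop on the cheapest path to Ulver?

Kelso

Candidate routes:
Quorn - Kelso - Selby - Eskin - Ulver: 6+6+2+8 = 22
Quorn - Hale - Ulver: 17+6 = 23
Quorn - Kelso - Selby - Neston - Ulver: 6+6+5+6 = 23
The minimum is 22 min via Quorn - Kelso - Selby - Eskin - Ulver.
So from Quorn the first move is to Kelso.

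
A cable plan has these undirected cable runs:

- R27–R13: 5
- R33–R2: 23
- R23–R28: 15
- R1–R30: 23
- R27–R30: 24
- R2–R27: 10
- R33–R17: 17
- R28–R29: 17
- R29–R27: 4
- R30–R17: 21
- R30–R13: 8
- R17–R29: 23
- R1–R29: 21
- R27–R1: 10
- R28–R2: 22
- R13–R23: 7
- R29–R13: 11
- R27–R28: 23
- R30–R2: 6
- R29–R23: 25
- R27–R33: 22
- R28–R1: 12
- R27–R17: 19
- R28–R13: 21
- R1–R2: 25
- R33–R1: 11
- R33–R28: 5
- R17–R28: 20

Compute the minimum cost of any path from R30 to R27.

13

Running Dijkstra from R30:
R30: 0
R2: 6  (via R30)
R13: 8  (via R30)
R27: 13  (via R13)
Shortest route: R30 → R13 → R27 = 13.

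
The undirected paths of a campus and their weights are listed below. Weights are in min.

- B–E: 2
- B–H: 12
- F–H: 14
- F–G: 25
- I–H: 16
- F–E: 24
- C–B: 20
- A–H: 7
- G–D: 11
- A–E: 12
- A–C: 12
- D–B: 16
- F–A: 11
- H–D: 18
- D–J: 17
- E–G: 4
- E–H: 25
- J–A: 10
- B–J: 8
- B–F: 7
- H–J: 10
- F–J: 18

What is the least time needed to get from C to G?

Compare a few routes:
C → A → E → G: 12+12+4 = 28
C → B → E → G: 20+2+4 = 26
The minimum is 26 min via C → B → E → G.

26 min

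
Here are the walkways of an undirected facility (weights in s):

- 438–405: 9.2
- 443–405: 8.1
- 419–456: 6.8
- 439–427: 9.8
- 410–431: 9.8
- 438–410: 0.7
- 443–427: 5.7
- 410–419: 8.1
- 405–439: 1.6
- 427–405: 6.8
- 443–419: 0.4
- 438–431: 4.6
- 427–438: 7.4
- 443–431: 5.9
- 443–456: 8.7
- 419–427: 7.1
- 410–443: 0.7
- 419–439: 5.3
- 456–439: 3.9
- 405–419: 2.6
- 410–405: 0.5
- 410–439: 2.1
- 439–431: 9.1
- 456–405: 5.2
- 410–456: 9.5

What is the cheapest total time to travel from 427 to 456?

Compare a few routes:
427–443–410–405–456: 5.7+0.7+0.5+5.2 = 12.1
427–405–456: 6.8+5.2 = 12
427–405–439–456: 6.8+1.6+3.9 = 12.3
The minimum is 12 s via 427–405–456.

12 s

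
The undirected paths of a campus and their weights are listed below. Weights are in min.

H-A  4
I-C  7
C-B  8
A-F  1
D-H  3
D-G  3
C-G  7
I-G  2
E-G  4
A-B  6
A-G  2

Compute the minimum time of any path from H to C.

Shortest distances from H:
H: 0
D: 3  (via H)
A: 4  (via H)
F: 5  (via A)
G: 6  (via D)
I: 8  (via G)
B: 10  (via A)
E: 10  (via G)
C: 13  (via G)
Shortest route: H → D → G → C = 13 min.

13 min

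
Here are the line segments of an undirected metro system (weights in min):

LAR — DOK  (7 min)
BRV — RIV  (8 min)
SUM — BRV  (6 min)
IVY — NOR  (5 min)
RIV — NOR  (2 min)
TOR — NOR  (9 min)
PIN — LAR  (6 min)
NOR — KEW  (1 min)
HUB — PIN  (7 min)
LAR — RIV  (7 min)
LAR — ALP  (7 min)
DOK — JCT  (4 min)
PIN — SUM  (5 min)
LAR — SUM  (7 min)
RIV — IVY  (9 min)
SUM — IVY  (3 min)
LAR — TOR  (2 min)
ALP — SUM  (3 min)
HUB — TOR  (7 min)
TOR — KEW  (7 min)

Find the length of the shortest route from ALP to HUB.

15 min

Enumerating some paths:
ALP → SUM → PIN → HUB: 3+5+7 = 15
ALP → LAR → TOR → HUB: 7+2+7 = 16
Cheapest is ALP → SUM → PIN → HUB at 15 min.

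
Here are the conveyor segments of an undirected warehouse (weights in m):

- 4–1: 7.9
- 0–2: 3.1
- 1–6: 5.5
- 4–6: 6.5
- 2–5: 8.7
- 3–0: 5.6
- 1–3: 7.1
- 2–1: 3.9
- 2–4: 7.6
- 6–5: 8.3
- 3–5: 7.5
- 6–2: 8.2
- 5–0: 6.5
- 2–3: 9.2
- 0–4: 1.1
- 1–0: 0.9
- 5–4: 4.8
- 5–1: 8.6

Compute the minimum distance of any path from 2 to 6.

8.2 m

Candidate routes:
2 → 1 → 6: 3.9+5.5 = 9.4
2 → 6: 8.2 = 8.2
Cheapest is 2 → 6 at 8.2 m.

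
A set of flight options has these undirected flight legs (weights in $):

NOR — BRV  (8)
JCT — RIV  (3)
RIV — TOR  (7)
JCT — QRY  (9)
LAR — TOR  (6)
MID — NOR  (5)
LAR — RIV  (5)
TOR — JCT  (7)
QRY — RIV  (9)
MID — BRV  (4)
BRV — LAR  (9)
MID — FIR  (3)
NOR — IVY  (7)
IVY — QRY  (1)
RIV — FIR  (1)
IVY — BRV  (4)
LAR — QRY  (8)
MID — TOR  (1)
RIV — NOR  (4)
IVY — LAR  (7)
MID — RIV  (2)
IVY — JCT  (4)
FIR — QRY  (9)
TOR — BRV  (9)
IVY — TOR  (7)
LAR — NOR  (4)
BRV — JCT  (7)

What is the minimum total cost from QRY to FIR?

Enumerating some paths:
QRY → FIR: 9 = 9
QRY → RIV → FIR: 9+1 = 10
QRY → IVY → TOR → MID → FIR: 1+7+1+3 = 12
The minimum is $9 via QRY → FIR.

$9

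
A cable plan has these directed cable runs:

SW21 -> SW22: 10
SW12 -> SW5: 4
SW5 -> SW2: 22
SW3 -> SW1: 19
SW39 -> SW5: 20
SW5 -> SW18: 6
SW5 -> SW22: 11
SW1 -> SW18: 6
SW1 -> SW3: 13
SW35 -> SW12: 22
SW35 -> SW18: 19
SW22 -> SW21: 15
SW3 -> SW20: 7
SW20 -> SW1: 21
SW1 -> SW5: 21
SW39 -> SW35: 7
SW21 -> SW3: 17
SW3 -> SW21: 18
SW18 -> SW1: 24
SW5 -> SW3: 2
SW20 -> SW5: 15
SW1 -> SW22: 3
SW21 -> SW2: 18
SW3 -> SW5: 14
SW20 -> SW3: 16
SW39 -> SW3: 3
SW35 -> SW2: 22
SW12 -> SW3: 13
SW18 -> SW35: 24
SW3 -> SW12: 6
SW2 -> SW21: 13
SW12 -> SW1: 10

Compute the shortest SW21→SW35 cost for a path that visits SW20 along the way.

Best SW21 to SW20: SW21 → SW3 → SW20 costing 24
Shortest SW20→SW35: SW20 → SW5 → SW18 → SW35 = 45
Total via SW20: 24 + 45 = 69.

69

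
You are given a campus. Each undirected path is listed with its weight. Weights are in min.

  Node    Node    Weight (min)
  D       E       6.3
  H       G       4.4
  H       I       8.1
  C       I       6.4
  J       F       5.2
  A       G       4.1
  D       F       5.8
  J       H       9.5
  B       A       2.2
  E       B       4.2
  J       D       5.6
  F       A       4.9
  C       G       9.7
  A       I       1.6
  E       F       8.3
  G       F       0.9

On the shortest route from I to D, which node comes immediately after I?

A

Compare a few routes:
I → A → F → D: 1.6+4.9+5.8 = 12.3
I → A → G → F → D: 1.6+4.1+0.9+5.8 = 12.4
I → A → B → E → D: 1.6+2.2+4.2+6.3 = 14.3
I → A → F → J → D: 1.6+4.9+5.2+5.6 = 17.3
The minimum is 12.3 min via I → A → F → D.
So from I the first move is to A.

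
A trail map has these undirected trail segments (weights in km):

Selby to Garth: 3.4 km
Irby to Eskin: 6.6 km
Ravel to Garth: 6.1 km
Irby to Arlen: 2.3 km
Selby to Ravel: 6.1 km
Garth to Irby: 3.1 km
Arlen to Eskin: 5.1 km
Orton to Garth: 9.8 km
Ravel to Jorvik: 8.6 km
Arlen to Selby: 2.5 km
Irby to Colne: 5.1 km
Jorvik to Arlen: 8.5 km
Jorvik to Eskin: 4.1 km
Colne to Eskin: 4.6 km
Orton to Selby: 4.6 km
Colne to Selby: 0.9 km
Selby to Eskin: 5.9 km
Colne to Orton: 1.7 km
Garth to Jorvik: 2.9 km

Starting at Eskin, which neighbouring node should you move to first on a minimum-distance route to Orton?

Colne

Compare a few routes:
Eskin–Colne–Orton: 4.6+1.7 = 6.3
Eskin–Selby–Colne–Orton: 5.9+0.9+1.7 = 8.5
Eskin–Colne–Selby–Orton: 4.6+0.9+4.6 = 10.1
Eskin–Arlen–Selby–Colne–Orton: 5.1+2.5+0.9+1.7 = 10.2
The minimum is 6.3 km via Eskin–Colne–Orton.
So from Eskin the first move is to Colne.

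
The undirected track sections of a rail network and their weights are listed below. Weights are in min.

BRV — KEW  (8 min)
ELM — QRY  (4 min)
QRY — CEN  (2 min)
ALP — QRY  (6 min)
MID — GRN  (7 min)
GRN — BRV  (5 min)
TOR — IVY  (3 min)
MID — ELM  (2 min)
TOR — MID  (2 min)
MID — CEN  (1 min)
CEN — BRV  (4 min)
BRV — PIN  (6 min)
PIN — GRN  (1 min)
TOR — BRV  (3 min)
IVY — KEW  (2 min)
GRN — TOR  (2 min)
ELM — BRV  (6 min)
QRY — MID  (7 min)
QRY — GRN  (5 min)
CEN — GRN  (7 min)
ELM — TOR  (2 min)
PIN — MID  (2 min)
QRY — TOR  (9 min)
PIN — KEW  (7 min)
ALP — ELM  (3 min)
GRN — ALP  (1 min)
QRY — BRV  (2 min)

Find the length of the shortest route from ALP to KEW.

8 min

Candidate routes:
ALP–GRN–PIN–KEW: 1+1+7 = 9
ALP–GRN–TOR–IVY–KEW: 1+2+3+2 = 8
The minimum is 8 min via ALP–GRN–TOR–IVY–KEW.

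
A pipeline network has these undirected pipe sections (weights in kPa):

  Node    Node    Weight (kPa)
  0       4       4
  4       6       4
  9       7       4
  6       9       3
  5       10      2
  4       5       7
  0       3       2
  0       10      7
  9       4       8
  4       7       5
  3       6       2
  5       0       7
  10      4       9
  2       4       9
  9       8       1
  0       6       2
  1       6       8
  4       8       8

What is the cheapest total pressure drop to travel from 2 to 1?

Shortest distances from 2:
2: 0
4: 9  (via 2)
0: 13  (via 4)
6: 13  (via 4)
7: 14  (via 4)
3: 15  (via 0)
5: 16  (via 4)
9: 16  (via 6)
8: 17  (via 4)
10: 18  (via 4)
1: 21  (via 6)
Shortest route: 2–4–6–1 = 21 kPa.

21 kPa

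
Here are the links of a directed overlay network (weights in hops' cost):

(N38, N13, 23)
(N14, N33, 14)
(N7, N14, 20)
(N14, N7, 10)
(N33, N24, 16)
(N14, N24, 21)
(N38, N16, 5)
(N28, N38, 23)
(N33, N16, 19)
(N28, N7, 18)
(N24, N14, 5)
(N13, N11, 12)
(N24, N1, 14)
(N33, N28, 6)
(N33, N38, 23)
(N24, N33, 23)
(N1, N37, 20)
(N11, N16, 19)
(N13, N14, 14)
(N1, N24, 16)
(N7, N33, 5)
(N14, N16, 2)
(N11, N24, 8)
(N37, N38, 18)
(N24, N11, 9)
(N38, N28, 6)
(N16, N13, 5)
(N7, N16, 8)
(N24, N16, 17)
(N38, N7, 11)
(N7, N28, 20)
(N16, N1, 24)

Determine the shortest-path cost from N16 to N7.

Settle nodes by increasing distance from N16:
N16: 0
N13: 5  (via N16)
N11: 17  (via N13)
N14: 19  (via N13)
N1: 24  (via N16)
N24: 25  (via N11)
N7: 29  (via N14)
Shortest route: N16 → N13 → N14 → N7 = 29 hops' cost.

29 hops' cost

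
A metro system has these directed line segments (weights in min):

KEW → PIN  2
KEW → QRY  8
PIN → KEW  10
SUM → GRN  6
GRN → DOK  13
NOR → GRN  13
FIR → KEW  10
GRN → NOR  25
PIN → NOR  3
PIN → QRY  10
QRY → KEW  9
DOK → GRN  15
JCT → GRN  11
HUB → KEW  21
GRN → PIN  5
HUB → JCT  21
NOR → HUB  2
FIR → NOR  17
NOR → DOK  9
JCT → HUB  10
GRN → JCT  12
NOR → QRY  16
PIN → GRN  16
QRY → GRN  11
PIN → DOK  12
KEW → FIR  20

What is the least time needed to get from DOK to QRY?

Enumerating some paths:
DOK–GRN–PIN–QRY: 15+5+10 = 30
DOK–GRN–PIN–NOR–HUB–KEW–QRY: 15+5+3+2+21+8 = 54
DOK–GRN–PIN–NOR–QRY: 15+5+3+16 = 39
DOK–GRN–PIN–KEW–QRY: 15+5+10+8 = 38
Cheapest is DOK–GRN–PIN–QRY at 30 min.

30 min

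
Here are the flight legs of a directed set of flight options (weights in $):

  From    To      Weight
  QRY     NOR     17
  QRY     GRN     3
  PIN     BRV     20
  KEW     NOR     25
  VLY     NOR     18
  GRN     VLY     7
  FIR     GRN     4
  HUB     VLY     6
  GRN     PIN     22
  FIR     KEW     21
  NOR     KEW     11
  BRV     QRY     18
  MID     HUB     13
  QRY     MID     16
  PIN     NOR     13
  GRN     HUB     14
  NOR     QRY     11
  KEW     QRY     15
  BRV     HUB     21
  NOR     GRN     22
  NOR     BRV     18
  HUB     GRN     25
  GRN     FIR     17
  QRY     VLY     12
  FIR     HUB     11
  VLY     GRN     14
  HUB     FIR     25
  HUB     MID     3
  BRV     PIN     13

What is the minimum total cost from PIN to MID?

$40

Enumerating some paths:
PIN - BRV - HUB - MID: 20+21+3 = 44
PIN - NOR - QRY - GRN - HUB - MID: 13+11+3+14+3 = 44
PIN - NOR - GRN - HUB - MID: 13+22+14+3 = 52
PIN - NOR - QRY - MID: 13+11+16 = 40
The minimum is $40 via PIN - NOR - QRY - MID.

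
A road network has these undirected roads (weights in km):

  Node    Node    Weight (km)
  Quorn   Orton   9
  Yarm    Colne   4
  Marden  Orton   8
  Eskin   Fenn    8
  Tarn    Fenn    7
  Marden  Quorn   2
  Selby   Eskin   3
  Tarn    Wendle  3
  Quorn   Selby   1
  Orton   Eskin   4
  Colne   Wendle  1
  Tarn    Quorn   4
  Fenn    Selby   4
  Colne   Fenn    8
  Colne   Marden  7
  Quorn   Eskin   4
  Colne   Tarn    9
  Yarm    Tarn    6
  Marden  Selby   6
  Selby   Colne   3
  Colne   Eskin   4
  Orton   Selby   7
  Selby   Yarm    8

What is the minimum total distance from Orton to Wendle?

9 km

Shortest distances from Orton:
Orton: 0
Eskin: 4  (via Orton)
Selby: 7  (via Orton)
Colne: 8  (via Eskin)
Marden: 8  (via Orton)
Quorn: 8  (via Eskin)
Wendle: 9  (via Colne)
Shortest route: Orton–Eskin–Colne–Wendle = 9 km.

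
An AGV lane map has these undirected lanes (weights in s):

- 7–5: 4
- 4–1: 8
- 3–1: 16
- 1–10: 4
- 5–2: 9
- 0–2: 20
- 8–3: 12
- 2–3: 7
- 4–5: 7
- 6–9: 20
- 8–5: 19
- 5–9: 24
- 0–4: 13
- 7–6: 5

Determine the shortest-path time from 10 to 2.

Shortest distances from 10:
10: 0
1: 4  (via 10)
4: 12  (via 1)
5: 19  (via 4)
3: 20  (via 1)
7: 23  (via 5)
0: 25  (via 4)
2: 27  (via 3)
Shortest route: 10–1–3–2 = 27 s.

27 s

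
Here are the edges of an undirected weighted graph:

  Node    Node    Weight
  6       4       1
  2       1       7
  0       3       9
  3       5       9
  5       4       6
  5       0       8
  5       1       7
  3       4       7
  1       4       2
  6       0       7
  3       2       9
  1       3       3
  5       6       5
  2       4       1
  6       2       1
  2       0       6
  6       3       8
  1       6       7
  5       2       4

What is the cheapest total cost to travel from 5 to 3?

9

Settle nodes by increasing distance from 5:
5: 0
2: 4  (via 5)
4: 5  (via 2)
6: 5  (via 5)
1: 7  (via 5)
0: 8  (via 5)
3: 9  (via 5)
Shortest route: 5 → 3 = 9.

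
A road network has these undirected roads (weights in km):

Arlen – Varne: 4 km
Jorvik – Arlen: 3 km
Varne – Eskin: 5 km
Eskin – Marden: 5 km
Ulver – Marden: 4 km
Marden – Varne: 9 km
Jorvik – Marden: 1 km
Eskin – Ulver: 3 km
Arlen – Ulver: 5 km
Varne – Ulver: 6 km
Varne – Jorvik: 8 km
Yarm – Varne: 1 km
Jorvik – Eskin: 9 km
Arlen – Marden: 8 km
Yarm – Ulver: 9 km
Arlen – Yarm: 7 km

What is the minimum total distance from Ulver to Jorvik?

Enumerating some paths:
Ulver–Arlen–Jorvik: 5+3 = 8
Ulver–Eskin–Jorvik: 3+9 = 12
Ulver–Marden–Jorvik: 4+1 = 5
Ulver–Eskin–Marden–Jorvik: 3+5+1 = 9
The minimum is 5 km via Ulver–Marden–Jorvik.

5 km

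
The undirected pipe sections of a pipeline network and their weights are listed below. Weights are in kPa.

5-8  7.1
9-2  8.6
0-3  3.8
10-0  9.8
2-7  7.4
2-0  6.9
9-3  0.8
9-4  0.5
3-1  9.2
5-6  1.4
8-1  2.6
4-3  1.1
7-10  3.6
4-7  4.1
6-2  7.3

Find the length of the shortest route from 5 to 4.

Settle nodes by increasing distance from 5:
5: 0
6: 1.4  (via 5)
8: 7.1  (via 5)
2: 8.7  (via 6)
1: 9.7  (via 8)
0: 15.6  (via 2)
7: 16.1  (via 2)
9: 17.3  (via 2)
4: 17.8  (via 9)
Shortest route: 5 → 6 → 2 → 9 → 4 = 17.8 kPa.

17.8 kPa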